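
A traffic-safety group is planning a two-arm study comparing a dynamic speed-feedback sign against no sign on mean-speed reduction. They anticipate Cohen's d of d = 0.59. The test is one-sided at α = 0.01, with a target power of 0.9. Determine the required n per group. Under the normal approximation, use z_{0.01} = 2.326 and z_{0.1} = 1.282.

n = 75 per group

For two independent groups with equal n: n = 2·((z_{α} + z_β) / d)².
z_{α} + z_β = 2.326 + 1.282 = 3.608.
n = 2 × (3.608 / 0.59)² = 2 × 6.115² = 2 × 37.40 = 74.8.
Round up to the next whole participant.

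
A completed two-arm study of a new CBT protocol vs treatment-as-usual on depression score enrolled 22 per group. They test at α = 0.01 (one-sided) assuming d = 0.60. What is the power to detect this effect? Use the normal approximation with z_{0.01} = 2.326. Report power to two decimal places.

power ≈ 0.37

For two equal groups, power = Φ(d·√(n/2) − z_{α}).
d·√(n/2) = 0.60 × √(22/2) = 0.60 × 3.317 = 1.990.
z_β = 1.990 − 2.326 = -0.336.
Power = Φ(-0.336) = 0.368.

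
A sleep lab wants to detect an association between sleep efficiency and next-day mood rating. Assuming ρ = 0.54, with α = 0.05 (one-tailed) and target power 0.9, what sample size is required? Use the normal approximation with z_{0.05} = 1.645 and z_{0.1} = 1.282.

n = 27

Fisher's z: C = ½·ln((1+r)/(1−r)) = ½·ln(3.3478) = 0.6042.
n = ((z_{α} + z_β)/C)² + 3.
(1.645 + 1.282) / 0.6042 = 2.927 / 0.6042 = 4.844.
n = 4.844² + 3 = 23.47 + 3 = 26.5.
Round up.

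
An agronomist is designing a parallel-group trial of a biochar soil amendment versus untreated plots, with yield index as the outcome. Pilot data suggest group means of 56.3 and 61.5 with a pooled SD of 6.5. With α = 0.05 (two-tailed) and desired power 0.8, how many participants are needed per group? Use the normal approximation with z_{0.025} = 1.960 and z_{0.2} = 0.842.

n = 25 per group

Cohen's d = |M₁ − M₂| / SD_pooled = |56.3 − 61.5| / 6.5 = 5.2 / 6.5 = 0.800.
For two independent groups with equal n: n = 2·((z_{α/2} + z_β) / d)².
z_{α/2} + z_β = 1.960 + 0.842 = 2.802.
n = 2 × (2.802 / 0.800)² = 2 × 3.502² = 2 × 12.27 = 24.5.
Round up to the next whole participant.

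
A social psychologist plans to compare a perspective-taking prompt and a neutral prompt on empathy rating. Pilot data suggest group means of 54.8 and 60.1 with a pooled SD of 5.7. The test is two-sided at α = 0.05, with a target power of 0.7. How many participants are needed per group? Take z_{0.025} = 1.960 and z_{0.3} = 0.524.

n = 15 per group

Cohen's d = |M₁ − M₂| / SD_pooled = |54.8 − 60.1| / 5.7 = 5.3 / 5.7 = 0.930.
For two independent groups with equal n: n = 2·((z_{α/2} + z_β) / d)².
z_{α/2} + z_β = 1.960 + 0.524 = 2.484.
n = 2 × (2.484 / 0.930)² = 2 × 2.671² = 2 × 7.13 = 14.3.
Round up to the next whole participant.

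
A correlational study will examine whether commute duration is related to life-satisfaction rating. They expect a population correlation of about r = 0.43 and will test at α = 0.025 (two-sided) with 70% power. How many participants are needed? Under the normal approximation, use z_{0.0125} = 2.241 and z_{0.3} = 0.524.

Fisher's z: C = ½·ln((1+r)/(1−r)) = ½·ln(2.5088) = 0.4599.
n = ((z_{α/2} + z_β)/C)² + 3.
(2.241 + 0.524) / 0.4599 = 2.765 / 0.4599 = 6.012.
n = 6.012² + 3 = 36.15 + 3 = 39.1.
Round up.

n = 40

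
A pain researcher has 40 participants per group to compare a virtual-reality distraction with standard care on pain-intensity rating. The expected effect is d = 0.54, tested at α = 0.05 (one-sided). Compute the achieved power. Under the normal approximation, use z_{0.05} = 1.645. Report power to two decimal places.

power ≈ 0.78

For two equal groups, power = Φ(d·√(n/2) − z_{α}).
d·√(n/2) = 0.54 × √(40/2) = 0.54 × 4.472 = 2.415.
z_β = 2.415 − 1.645 = 0.770.
Power = Φ(0.770) = 0.779.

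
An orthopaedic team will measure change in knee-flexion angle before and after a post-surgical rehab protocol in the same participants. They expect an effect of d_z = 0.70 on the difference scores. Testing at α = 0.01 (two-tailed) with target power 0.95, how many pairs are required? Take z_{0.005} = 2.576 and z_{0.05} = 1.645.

n = 37 pairs

For a paired (one-sample on differences) test: n = ((z_{α/2} + z_β) / d)².
z_{α/2} + z_β = 2.576 + 1.645 = 4.221.
n = (4.221 / 0.70)² = 6.030² = 36.36.
Round up.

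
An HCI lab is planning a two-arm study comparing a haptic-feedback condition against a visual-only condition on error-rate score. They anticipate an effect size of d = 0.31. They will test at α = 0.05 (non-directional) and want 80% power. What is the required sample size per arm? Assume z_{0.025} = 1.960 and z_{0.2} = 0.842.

n = 164 per group

For two independent groups with equal n: n = 2·((z_{α/2} + z_β) / d)².
z_{α/2} + z_β = 1.960 + 0.842 = 2.802.
n = 2 × (2.802 / 0.31)² = 2 × 9.039² = 2 × 81.70 = 163.4.
Round up to the next whole participant.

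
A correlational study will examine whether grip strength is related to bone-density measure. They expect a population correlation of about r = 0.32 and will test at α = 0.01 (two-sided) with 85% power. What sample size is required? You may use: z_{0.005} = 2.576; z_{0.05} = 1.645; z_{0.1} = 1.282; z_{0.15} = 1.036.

n = 122

Fisher's z: C = ½·ln((1+r)/(1−r)) = ½·ln(1.9412) = 0.3316.
n = ((z_{α/2} + z_β)/C)² + 3.
(2.576 + 1.036) / 0.3316 = 3.612 / 0.3316 = 10.893.
n = 10.893² + 3 = 118.65 + 3 = 121.6.
Round up.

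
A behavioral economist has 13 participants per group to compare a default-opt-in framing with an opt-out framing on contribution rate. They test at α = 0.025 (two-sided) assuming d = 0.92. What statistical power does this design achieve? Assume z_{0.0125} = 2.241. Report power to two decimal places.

power ≈ 0.54

For two equal groups, power = Φ(d·√(n/2) − z_{α/2}).
d·√(n/2) = 0.92 × √(13/2) = 0.92 × 2.550 = 2.346.
z_β = 2.346 − 2.241 = 0.105.
Power = Φ(0.105) = 0.542.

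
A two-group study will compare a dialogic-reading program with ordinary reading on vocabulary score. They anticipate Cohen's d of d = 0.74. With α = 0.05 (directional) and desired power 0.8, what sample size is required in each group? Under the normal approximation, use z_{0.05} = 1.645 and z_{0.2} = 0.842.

n = 23 per group

For two independent groups with equal n: n = 2·((z_{α} + z_β) / d)².
z_{α} + z_β = 1.645 + 0.842 = 2.487.
n = 2 × (2.487 / 0.74)² = 2 × 3.361² = 2 × 11.30 = 22.6.
Round up to the next whole participant.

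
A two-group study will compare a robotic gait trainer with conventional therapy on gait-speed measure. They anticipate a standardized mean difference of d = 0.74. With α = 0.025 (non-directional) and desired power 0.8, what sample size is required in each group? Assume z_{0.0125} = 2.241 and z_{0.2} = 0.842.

For two independent groups with equal n: n = 2·((z_{α/2} + z_β) / d)².
z_{α/2} + z_β = 2.241 + 0.842 = 3.083.
n = 2 × (3.083 / 0.74)² = 2 × 4.166² = 2 × 17.36 = 34.7.
Round up to the next whole participant.

n = 35 per group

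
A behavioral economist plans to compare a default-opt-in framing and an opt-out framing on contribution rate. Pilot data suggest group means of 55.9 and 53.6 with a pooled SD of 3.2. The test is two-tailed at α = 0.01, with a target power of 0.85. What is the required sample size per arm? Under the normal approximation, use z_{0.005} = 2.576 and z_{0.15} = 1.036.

Cohen's d = |M₁ − M₂| / SD_pooled = |55.9 − 53.6| / 3.2 = 2.3 / 3.2 = 0.719.
For two independent groups with equal n: n = 2·((z_{α/2} + z_β) / d)².
z_{α/2} + z_β = 2.576 + 1.036 = 3.612.
n = 2 × (3.612 / 0.719)² = 2 × 5.024² = 2 × 25.24 = 50.5.
Round up to the next whole participant.

n = 51 per group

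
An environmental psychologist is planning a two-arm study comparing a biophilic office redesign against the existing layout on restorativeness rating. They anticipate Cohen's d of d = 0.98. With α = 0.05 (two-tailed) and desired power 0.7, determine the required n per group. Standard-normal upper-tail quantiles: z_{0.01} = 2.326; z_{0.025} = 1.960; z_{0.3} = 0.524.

n = 13 per group

For two independent groups with equal n: n = 2·((z_{α/2} + z_β) / d)².
z_{α/2} + z_β = 1.960 + 0.524 = 2.484.
n = 2 × (2.484 / 0.98)² = 2 × 2.535² = 2 × 6.42 = 12.8.
Round up to the next whole participant.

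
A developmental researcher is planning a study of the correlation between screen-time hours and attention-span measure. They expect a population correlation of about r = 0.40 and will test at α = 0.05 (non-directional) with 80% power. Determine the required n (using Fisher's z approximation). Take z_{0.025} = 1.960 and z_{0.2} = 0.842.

Fisher's z: C = ½·ln((1+r)/(1−r)) = ½·ln(2.3333) = 0.4236.
n = ((z_{α/2} + z_β)/C)² + 3.
(1.960 + 0.842) / 0.4236 = 2.802 / 0.4236 = 6.615.
n = 6.615² + 3 = 43.75 + 3 = 46.8.
Round up.

n = 47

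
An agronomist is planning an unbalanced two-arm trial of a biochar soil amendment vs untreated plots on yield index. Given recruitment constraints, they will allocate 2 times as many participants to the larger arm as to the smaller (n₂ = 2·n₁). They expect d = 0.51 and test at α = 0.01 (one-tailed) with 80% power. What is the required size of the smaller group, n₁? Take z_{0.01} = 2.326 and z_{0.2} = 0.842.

With allocation ratio k = n₂/n₁ = 2, Var(x̄₁−x̄₂) = σ²(1/n₁ + 1/(k·n₁)) = σ²·(k+1)/(k·n₁).
So n₁ = (1 + 1/k)·((z_{α} + z_β)/d)² = 1.500 × (3.168/0.51)².
n₁ = 1.500 × 38.59 = 57.9.
Round up: n₁ = 58, giving n₂ = 2 × 58 = 116.

n₁ = 58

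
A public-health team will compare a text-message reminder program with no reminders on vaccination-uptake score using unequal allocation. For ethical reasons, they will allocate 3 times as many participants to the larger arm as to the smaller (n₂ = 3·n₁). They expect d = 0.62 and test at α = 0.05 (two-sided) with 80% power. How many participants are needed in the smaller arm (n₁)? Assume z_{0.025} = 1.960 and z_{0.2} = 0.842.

n₁ = 28

With allocation ratio k = n₂/n₁ = 3, Var(x̄₁−x̄₂) = σ²(1/n₁ + 1/(k·n₁)) = σ²·(k+1)/(k·n₁).
So n₁ = (1 + 1/k)·((z_{α/2} + z_β)/d)² = 1.333 × (2.802/0.62)².
n₁ = 1.333 × 20.42 = 27.2.
Round up: n₁ = 28, giving n₂ = 3 × 28 = 84.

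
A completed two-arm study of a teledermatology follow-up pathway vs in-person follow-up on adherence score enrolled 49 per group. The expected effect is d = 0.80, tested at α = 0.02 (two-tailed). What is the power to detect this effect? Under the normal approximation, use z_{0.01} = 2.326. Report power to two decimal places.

power ≈ 0.95

For two equal groups, power = Φ(d·√(n/2) − z_{α/2}).
d·√(n/2) = 0.80 × √(49/2) = 0.80 × 4.950 = 3.960.
z_β = 3.960 − 2.326 = 1.634.
Power = Φ(1.634) = 0.949.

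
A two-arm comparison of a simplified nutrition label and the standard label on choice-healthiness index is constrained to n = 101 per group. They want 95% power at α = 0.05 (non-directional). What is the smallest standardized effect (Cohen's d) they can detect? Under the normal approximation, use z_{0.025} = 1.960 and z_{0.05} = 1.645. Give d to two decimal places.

For two independent groups of n = 101 each: d_min = (z_{α/2} + z_β)·√(2/n).
z-sum = 1.960 + 1.645 = 3.605.
d_min = 3.605 × √(2/101) = 3.605 × 0.1407 = 0.507.

d_min ≈ 0.51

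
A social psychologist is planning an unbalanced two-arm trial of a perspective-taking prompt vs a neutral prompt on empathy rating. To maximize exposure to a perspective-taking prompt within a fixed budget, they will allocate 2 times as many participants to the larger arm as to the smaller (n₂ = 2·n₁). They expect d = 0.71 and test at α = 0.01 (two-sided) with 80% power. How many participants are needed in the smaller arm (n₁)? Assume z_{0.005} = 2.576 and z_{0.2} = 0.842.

n₁ = 35

With allocation ratio k = n₂/n₁ = 2, Var(x̄₁−x̄₂) = σ²(1/n₁ + 1/(k·n₁)) = σ²·(k+1)/(k·n₁).
So n₁ = (1 + 1/k)·((z_{α/2} + z_β)/d)² = 1.500 × (3.418/0.71)².
n₁ = 1.500 × 23.18 = 34.8.
Round up: n₁ = 35, giving n₂ = 2 × 35 = 70.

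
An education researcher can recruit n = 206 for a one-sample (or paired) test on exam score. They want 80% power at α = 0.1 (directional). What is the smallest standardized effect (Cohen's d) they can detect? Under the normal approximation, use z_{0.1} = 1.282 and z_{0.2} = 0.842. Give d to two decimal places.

d_min ≈ 0.15

For a single sample (or paired design) of n = 206: d_min = (z_{α} + z_β)/√n.
z-sum = 1.282 + 0.842 = 2.124.
d_min = 2.124 / √206 = 2.124 / 14.353 = 0.148.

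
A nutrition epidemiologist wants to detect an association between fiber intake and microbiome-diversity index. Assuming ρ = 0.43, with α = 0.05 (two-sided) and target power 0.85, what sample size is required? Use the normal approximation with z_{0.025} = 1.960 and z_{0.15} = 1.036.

Fisher's z: C = ½·ln((1+r)/(1−r)) = ½·ln(2.5088) = 0.4599.
n = ((z_{α/2} + z_β)/C)² + 3.
(1.960 + 1.036) / 0.4599 = 2.996 / 0.4599 = 6.514.
n = 6.514² + 3 = 42.44 + 3 = 45.4.
Round up.

n = 46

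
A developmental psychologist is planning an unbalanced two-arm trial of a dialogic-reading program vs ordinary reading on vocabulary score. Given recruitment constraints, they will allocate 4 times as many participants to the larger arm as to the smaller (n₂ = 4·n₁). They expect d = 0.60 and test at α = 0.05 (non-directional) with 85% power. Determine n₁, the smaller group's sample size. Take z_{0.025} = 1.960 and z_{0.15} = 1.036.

n₁ = 32

With allocation ratio k = n₂/n₁ = 4, Var(x̄₁−x̄₂) = σ²(1/n₁ + 1/(k·n₁)) = σ²·(k+1)/(k·n₁).
So n₁ = (1 + 1/k)·((z_{α/2} + z_β)/d)² = 1.250 × (2.996/0.60)².
n₁ = 1.250 × 24.93 = 31.2.
Round up: n₁ = 32, giving n₂ = 4 × 32 = 128.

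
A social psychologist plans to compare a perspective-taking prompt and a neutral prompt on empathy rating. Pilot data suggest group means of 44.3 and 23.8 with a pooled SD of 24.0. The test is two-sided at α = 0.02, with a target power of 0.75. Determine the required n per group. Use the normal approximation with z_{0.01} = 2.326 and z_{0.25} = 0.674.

n = 25 per group

Cohen's d = |M₁ − M₂| / SD_pooled = |44.3 − 23.8| / 24.0 = 20.5 / 24.0 = 0.854.
For two independent groups with equal n: n = 2·((z_{α/2} + z_β) / d)².
z_{α/2} + z_β = 2.326 + 0.674 = 3.000.
n = 2 × (3.000 / 0.854)² = 2 × 3.513² = 2 × 12.34 = 24.7.
Round up to the next whole participant.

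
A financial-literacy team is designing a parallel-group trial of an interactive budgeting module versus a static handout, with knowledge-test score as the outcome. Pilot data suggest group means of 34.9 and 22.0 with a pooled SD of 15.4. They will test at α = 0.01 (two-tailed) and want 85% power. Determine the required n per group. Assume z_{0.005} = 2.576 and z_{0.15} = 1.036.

n = 38 per group

Cohen's d = |M₁ − M₂| / SD_pooled = |34.9 − 22.0| / 15.4 = 12.9 / 15.4 = 0.838.
For two independent groups with equal n: n = 2·((z_{α/2} + z_β) / d)².
z_{α/2} + z_β = 2.576 + 1.036 = 3.612.
n = 2 × (3.612 / 0.838)² = 2 × 4.310² = 2 × 18.58 = 37.2.
Round up to the next whole participant.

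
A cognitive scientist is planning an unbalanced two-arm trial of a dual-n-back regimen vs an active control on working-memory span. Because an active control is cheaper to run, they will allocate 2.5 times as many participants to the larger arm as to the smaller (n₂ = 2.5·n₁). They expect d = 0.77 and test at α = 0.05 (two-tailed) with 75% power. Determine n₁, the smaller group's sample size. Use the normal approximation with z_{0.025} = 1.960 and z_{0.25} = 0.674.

n₁ = 17

With allocation ratio k = n₂/n₁ = 2.5, Var(x̄₁−x̄₂) = σ²(1/n₁ + 1/(k·n₁)) = σ²·(k+1)/(k·n₁).
So n₁ = (1 + 1/k)·((z_{α/2} + z_β)/d)² = 1.400 × (2.634/0.77)².
n₁ = 1.400 × 11.70 = 16.4.
Round up: n₁ = 17, giving n₂ = ⌈2.5 × 17⌉ = ⌈42.5⌉ = 43.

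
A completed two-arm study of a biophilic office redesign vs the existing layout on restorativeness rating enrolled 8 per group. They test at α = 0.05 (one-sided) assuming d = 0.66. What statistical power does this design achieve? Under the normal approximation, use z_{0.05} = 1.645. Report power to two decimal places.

For two equal groups, power = Φ(d·√(n/2) − z_{α}).
d·√(n/2) = 0.66 × √(8/2) = 0.66 × 2.000 = 1.320.
z_β = 1.320 − 1.645 = -0.325.
Power = Φ(-0.325) = 0.373.

power ≈ 0.37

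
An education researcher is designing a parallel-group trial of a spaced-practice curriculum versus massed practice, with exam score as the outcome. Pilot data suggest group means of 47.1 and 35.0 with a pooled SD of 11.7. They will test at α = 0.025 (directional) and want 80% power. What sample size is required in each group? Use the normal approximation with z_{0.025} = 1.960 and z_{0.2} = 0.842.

n = 15 per group

Cohen's d = |M₁ − M₂| / SD_pooled = |47.1 − 35.0| / 11.7 = 12.1 / 11.7 = 1.034.
For two independent groups with equal n: n = 2·((z_{α} + z_β) / d)².
z_{α} + z_β = 1.960 + 0.842 = 2.802.
n = 2 × (2.802 / 1.034)² = 2 × 2.710² = 2 × 7.34 = 14.7.
Round up to the next whole participant.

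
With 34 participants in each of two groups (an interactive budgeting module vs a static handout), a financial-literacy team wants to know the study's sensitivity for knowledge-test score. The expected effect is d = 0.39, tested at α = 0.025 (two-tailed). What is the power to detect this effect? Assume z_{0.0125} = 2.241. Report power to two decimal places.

power ≈ 0.26

For two equal groups, power = Φ(d·√(n/2) − z_{α/2}).
d·√(n/2) = 0.39 × √(34/2) = 0.39 × 4.123 = 1.608.
z_β = 1.608 − 2.241 = -0.633.
Power = Φ(-0.633) = 0.263.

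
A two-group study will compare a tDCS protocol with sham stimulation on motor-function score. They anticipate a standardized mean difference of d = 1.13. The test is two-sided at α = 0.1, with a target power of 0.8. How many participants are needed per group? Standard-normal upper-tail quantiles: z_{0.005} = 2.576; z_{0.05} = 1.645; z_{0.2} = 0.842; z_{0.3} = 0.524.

For two independent groups with equal n: n = 2·((z_{α/2} + z_β) / d)².
z_{α/2} + z_β = 1.645 + 0.842 = 2.487.
n = 2 × (2.487 / 1.13)² = 2 × 2.201² = 2 × 4.84 = 9.7.
Round up to the next whole participant.

n = 10 per group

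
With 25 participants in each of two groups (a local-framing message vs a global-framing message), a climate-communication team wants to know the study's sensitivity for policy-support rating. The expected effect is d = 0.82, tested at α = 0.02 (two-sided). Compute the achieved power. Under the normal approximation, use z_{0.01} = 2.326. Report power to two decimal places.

power ≈ 0.72

For two equal groups, power = Φ(d·√(n/2) − z_{α/2}).
d·√(n/2) = 0.82 × √(25/2) = 0.82 × 3.536 = 2.899.
z_β = 2.899 − 2.326 = 0.573.
Power = Φ(0.573) = 0.717.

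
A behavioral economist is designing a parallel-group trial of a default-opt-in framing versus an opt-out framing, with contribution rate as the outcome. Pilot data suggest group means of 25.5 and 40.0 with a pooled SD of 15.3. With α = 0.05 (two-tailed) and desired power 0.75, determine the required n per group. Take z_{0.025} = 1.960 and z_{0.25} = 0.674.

n = 16 per group

Cohen's d = |M₁ − M₂| / SD_pooled = |25.5 − 40.0| / 15.3 = 14.5 / 15.3 = 0.948.
For two independent groups with equal n: n = 2·((z_{α/2} + z_β) / d)².
z_{α/2} + z_β = 1.960 + 0.674 = 2.634.
n = 2 × (2.634 / 0.948)² = 2 × 2.778² = 2 × 7.72 = 15.4.
Round up to the next whole participant.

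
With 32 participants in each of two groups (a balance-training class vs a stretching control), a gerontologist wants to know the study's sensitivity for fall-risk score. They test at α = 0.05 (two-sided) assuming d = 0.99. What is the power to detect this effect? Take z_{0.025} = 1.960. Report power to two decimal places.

For two equal groups, power = Φ(d·√(n/2) − z_{α/2}).
d·√(n/2) = 0.99 × √(32/2) = 0.99 × 4.000 = 3.960.
z_β = 3.960 − 1.960 = 2.000.
Power = Φ(2.000) = 0.977.

power ≈ 0.98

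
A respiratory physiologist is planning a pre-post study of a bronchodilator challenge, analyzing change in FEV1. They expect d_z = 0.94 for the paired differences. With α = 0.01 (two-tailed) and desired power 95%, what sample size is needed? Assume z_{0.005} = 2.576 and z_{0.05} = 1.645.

For a paired (one-sample on differences) test: n = ((z_{α/2} + z_β) / d)².
z_{α/2} + z_β = 2.576 + 1.645 = 4.221.
n = (4.221 / 0.94)² = 4.490² = 20.16.
Round up.

n = 21 pairs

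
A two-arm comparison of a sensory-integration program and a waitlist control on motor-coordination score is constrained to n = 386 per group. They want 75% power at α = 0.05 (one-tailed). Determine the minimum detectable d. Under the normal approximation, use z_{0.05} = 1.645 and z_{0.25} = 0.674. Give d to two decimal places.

d_min ≈ 0.17

For two independent groups of n = 386 each: d_min = (z_{α} + z_β)·√(2/n).
z-sum = 1.645 + 0.674 = 2.319.
d_min = 2.319 × √(2/386) = 2.319 × 0.0720 = 0.167.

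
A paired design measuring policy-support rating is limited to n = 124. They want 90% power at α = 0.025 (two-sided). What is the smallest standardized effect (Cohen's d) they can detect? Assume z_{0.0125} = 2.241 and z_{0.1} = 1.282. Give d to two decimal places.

For a single sample (or paired design) of n = 124: d_min = (z_{α/2} + z_β)/√n.
z-sum = 2.241 + 1.282 = 3.523.
d_min = 3.523 / √124 = 3.523 / 11.136 = 0.316.

d_min ≈ 0.32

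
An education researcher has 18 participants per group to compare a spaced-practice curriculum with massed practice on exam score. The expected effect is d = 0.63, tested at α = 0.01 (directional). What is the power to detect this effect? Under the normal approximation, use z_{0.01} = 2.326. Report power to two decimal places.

For two equal groups, power = Φ(d·√(n/2) − z_{α}).
d·√(n/2) = 0.63 × √(18/2) = 0.63 × 3.000 = 1.890.
z_β = 1.890 − 2.326 = -0.436.
Power = Φ(-0.436) = 0.331.

power ≈ 0.33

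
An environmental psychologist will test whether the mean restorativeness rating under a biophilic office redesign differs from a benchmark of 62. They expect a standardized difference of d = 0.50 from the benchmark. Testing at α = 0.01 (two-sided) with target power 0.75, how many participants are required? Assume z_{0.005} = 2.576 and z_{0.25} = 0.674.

For a one-sample test: n = ((z_{α/2} + z_β) / d)².
z_{α/2} + z_β = 2.576 + 0.674 = 3.250.
n = (3.250 / 0.50)² = 6.500² = 42.25.
Round up.

n = 43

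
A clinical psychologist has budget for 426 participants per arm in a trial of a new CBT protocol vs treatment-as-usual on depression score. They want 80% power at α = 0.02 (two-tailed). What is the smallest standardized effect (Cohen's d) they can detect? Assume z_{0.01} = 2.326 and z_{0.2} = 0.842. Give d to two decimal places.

For two independent groups of n = 426 each: d_min = (z_{α/2} + z_β)·√(2/n).
z-sum = 2.326 + 0.842 = 3.168.
d_min = 3.168 × √(2/426) = 3.168 × 0.0685 = 0.217.

d_min ≈ 0.22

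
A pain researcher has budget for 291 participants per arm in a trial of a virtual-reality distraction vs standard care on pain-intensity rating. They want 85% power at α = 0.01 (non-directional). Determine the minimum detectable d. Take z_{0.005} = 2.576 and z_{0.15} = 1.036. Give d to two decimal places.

d_min ≈ 0.30

For two independent groups of n = 291 each: d_min = (z_{α/2} + z_β)·√(2/n).
z-sum = 2.576 + 1.036 = 3.612.
d_min = 3.612 × √(2/291) = 3.612 × 0.0829 = 0.299.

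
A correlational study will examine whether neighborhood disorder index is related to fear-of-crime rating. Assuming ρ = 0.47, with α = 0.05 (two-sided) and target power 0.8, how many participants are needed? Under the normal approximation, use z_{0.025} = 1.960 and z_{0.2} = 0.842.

Fisher's z: C = ½·ln((1+r)/(1−r)) = ½·ln(2.7736) = 0.5101.
n = ((z_{α/2} + z_β)/C)² + 3.
(1.960 + 0.842) / 0.5101 = 2.802 / 0.5101 = 5.493.
n = 5.493² + 3 = 30.17 + 3 = 33.2.
Round up.

n = 34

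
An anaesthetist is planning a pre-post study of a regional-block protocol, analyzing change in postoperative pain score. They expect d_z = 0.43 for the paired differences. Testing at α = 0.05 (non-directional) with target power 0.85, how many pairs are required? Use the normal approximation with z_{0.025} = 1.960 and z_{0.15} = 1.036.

n = 49 pairs

For a paired (one-sample on differences) test: n = ((z_{α/2} + z_β) / d)².
z_{α/2} + z_β = 1.960 + 1.036 = 2.996.
n = (2.996 / 0.43)² = 6.967² = 48.55.
Round up.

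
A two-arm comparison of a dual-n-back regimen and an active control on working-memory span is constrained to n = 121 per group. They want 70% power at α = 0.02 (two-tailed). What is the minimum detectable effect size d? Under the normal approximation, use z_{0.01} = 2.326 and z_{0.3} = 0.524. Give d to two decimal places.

For two independent groups of n = 121 each: d_min = (z_{α/2} + z_β)·√(2/n).
z-sum = 2.326 + 0.524 = 2.850.
d_min = 2.850 × √(2/121) = 2.850 × 0.1286 = 0.366.

d_min ≈ 0.37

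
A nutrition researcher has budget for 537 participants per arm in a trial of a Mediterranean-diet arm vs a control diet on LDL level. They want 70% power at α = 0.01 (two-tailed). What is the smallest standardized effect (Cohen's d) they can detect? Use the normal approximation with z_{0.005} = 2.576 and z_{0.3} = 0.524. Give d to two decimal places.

d_min ≈ 0.19

For two independent groups of n = 537 each: d_min = (z_{α/2} + z_β)·√(2/n).
z-sum = 2.576 + 0.524 = 3.100.
d_min = 3.100 × √(2/537) = 3.100 × 0.0610 = 0.189.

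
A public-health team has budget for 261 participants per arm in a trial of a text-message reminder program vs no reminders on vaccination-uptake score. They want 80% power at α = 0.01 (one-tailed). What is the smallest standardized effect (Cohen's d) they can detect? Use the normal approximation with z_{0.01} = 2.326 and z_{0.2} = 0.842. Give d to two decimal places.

d_min ≈ 0.28

For two independent groups of n = 261 each: d_min = (z_{α} + z_β)·√(2/n).
z-sum = 2.326 + 0.842 = 3.168.
d_min = 3.168 × √(2/261) = 3.168 × 0.0875 = 0.277.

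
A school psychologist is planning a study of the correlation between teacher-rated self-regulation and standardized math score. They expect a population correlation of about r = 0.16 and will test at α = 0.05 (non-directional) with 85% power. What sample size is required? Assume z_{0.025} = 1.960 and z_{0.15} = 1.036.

n = 348

Fisher's z: C = ½·ln((1+r)/(1−r)) = ½·ln(1.3810) = 0.1614.
n = ((z_{α/2} + z_β)/C)² + 3.
(1.960 + 1.036) / 0.1614 = 2.996 / 0.1614 = 18.563.
n = 18.563² + 3 = 344.57 + 3 = 347.6.
Round up.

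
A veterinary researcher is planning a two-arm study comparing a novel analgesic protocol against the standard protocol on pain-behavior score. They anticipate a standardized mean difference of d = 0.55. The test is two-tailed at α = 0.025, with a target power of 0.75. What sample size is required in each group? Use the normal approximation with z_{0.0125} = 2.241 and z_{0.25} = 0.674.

For two independent groups with equal n: n = 2·((z_{α/2} + z_β) / d)².
z_{α/2} + z_β = 2.241 + 0.674 = 2.915.
n = 2 × (2.915 / 0.55)² = 2 × 5.300² = 2 × 28.09 = 56.2.
Round up to the next whole participant.

n = 57 per group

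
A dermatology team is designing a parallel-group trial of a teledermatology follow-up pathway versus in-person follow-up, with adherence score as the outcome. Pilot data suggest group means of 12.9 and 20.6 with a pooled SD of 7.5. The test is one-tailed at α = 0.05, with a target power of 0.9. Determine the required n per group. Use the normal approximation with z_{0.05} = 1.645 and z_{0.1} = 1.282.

n = 17 per group

Cohen's d = |M₁ − M₂| / SD_pooled = |12.9 − 20.6| / 7.5 = 7.7 / 7.5 = 1.027.
For two independent groups with equal n: n = 2·((z_{α} + z_β) / d)².
z_{α} + z_β = 1.645 + 1.282 = 2.927.
n = 2 × (2.927 / 1.027)² = 2 × 2.850² = 2 × 8.12 = 16.2.
Round up to the next whole participant.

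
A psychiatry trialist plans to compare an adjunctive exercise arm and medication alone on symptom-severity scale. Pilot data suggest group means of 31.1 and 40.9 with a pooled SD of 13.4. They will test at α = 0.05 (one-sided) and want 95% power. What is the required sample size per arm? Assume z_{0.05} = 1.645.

Cohen's d = |M₁ − M₂| / SD_pooled = |31.1 − 40.9| / 13.4 = 9.8 / 13.4 = 0.731.
For two independent groups with equal n: n = 2·((z_{α} + z_β) / d)².
z_{α} + z_β = 1.645 + 1.645 = 3.290.
n = 2 × (3.290 / 0.731)² = 2 × 4.501² = 2 × 20.26 = 40.5.
Round up to the next whole participant.

n = 41 per group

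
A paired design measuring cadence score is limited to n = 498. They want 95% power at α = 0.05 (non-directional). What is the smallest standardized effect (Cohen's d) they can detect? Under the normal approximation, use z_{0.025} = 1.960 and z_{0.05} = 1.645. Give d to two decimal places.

For a single sample (or paired design) of n = 498: d_min = (z_{α/2} + z_β)/√n.
z-sum = 1.960 + 1.645 = 3.605.
d_min = 3.605 / √498 = 3.605 / 22.316 = 0.162.

d_min ≈ 0.16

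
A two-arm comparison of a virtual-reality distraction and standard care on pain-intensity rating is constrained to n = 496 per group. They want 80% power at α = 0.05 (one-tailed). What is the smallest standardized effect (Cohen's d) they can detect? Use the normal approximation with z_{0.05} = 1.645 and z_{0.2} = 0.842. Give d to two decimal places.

d_min ≈ 0.16

For two independent groups of n = 496 each: d_min = (z_{α} + z_β)·√(2/n).
z-sum = 1.645 + 0.842 = 2.487.
d_min = 2.487 × √(2/496) = 2.487 × 0.0635 = 0.158.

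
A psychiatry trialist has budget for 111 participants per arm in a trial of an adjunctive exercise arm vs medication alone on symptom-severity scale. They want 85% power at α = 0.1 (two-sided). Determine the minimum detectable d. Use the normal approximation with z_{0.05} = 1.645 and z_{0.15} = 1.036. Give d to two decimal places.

For two independent groups of n = 111 each: d_min = (z_{α/2} + z_β)·√(2/n).
z-sum = 1.645 + 1.036 = 2.681.
d_min = 2.681 × √(2/111) = 2.681 × 0.1342 = 0.360.

d_min ≈ 0.36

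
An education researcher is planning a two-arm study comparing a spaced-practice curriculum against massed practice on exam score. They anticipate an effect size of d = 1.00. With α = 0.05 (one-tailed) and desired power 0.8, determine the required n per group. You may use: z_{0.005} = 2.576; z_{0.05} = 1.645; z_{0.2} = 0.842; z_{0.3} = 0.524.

For two independent groups with equal n: n = 2·((z_{α} + z_β) / d)².
z_{α} + z_β = 1.645 + 0.842 = 2.487.
n = 2 × (2.487 / 1.00)² = 2 × 2.487² = 2 × 6.19 = 12.4.
Round up to the next whole participant.

n = 13 per group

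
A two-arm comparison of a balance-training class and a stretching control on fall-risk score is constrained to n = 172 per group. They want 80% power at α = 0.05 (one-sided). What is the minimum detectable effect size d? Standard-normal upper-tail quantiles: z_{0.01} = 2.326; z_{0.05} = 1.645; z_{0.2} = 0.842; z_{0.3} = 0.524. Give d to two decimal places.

For two independent groups of n = 172 each: d_min = (z_{α} + z_β)·√(2/n).
z-sum = 1.645 + 0.842 = 2.487.
d_min = 2.487 × √(2/172) = 2.487 × 0.1078 = 0.268.

d_min ≈ 0.27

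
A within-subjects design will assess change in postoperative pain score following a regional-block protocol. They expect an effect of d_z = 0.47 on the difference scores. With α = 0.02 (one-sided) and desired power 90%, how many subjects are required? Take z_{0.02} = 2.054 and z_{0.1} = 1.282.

n = 51 pairs

For a paired (one-sample on differences) test: n = ((z_{α} + z_β) / d)².
z_{α} + z_β = 2.054 + 1.282 = 3.336.
n = (3.336 / 0.47)² = 7.098² = 50.38.
Round up.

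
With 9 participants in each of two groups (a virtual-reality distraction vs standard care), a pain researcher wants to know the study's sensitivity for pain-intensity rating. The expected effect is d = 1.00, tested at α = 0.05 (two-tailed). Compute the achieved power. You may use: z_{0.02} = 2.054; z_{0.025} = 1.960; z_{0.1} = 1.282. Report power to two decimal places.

power ≈ 0.56

For two equal groups, power = Φ(d·√(n/2) − z_{α/2}).
d·√(n/2) = 1.00 × √(9/2) = 1.00 × 2.121 = 2.121.
z_β = 2.121 − 1.960 = 0.161.
Power = Φ(0.161) = 0.564.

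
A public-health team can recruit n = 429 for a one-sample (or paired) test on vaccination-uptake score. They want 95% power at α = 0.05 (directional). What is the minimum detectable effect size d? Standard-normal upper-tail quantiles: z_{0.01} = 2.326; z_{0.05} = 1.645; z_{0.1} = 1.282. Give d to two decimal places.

d_min ≈ 0.16

For a single sample (or paired design) of n = 429: d_min = (z_{α} + z_β)/√n.
z-sum = 1.645 + 1.645 = 3.290.
d_min = 3.290 / √429 = 3.290 / 20.712 = 0.159.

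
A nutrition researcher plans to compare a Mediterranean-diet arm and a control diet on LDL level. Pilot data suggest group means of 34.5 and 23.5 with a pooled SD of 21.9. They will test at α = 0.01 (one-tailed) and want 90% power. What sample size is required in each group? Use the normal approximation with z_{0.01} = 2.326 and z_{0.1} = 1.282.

n = 104 per group

Cohen's d = |M₁ − M₂| / SD_pooled = |34.5 − 23.5| / 21.9 = 11.0 / 21.9 = 0.502.
For two independent groups with equal n: n = 2·((z_{α} + z_β) / d)².
z_{α} + z_β = 2.326 + 1.282 = 3.608.
n = 2 × (3.608 / 0.502)² = 2 × 7.187² = 2 × 51.66 = 103.3.
Round up to the next whole participant.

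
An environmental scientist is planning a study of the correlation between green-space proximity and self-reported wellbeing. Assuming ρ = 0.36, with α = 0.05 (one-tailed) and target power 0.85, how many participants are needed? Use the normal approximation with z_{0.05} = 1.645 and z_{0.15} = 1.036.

Fisher's z: C = ½·ln((1+r)/(1−r)) = ½·ln(2.1250) = 0.3769.
n = ((z_{α} + z_β)/C)² + 3.
(1.645 + 1.036) / 0.3769 = 2.681 / 0.3769 = 7.113.
n = 7.113² + 3 = 50.60 + 3 = 53.6.
Round up.

n = 54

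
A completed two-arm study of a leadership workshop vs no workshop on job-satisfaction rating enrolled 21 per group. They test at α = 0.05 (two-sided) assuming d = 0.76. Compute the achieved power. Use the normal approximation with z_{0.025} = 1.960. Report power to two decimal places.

For two equal groups, power = Φ(d·√(n/2) − z_{α/2}).
d·√(n/2) = 0.76 × √(21/2) = 0.76 × 3.240 = 2.463.
z_β = 2.463 − 1.960 = 0.503.
Power = Φ(0.503) = 0.692.

power ≈ 0.69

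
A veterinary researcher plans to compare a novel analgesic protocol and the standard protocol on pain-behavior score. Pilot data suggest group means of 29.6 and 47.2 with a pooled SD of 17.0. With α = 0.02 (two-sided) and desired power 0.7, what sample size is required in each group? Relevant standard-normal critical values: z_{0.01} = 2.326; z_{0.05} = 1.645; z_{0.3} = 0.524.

Cohen's d = |M₁ − M₂| / SD_pooled = |29.6 − 47.2| / 17.0 = 17.6 / 17.0 = 1.035.
For two independent groups with equal n: n = 2·((z_{α/2} + z_β) / d)².
z_{α/2} + z_β = 2.326 + 0.524 = 2.850.
n = 2 × (2.850 / 1.035)² = 2 × 2.754² = 2 × 7.58 = 15.2.
Round up to the next whole participant.

n = 16 per group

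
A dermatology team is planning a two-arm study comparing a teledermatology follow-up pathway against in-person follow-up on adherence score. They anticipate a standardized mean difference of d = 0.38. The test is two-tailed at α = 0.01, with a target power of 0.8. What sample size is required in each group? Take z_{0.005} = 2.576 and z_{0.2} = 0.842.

n = 162 per group

For two independent groups with equal n: n = 2·((z_{α/2} + z_β) / d)².
z_{α/2} + z_β = 2.576 + 0.842 = 3.418.
n = 2 × (3.418 / 0.38)² = 2 × 8.995² = 2 × 80.91 = 161.8.
Round up to the next whole participant.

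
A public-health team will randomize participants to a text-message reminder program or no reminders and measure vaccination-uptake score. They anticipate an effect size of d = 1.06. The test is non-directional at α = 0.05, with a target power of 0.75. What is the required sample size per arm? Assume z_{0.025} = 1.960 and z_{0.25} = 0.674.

n = 13 per group

For two independent groups with equal n: n = 2·((z_{α/2} + z_β) / d)².
z_{α/2} + z_β = 1.960 + 0.674 = 2.634.
n = 2 × (2.634 / 1.06)² = 2 × 2.485² = 2 × 6.17 = 12.3.
Round up to the next whole participant.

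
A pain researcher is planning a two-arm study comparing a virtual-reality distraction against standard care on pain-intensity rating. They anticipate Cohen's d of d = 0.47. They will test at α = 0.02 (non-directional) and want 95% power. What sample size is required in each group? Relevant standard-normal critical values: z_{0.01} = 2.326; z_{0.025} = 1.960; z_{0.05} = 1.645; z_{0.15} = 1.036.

For two independent groups with equal n: n = 2·((z_{α/2} + z_β) / d)².
z_{α/2} + z_β = 2.326 + 1.645 = 3.971.
n = 2 × (3.971 / 0.47)² = 2 × 8.449² = 2 × 71.38 = 142.8.
Round up to the next whole participant.

n = 143 per group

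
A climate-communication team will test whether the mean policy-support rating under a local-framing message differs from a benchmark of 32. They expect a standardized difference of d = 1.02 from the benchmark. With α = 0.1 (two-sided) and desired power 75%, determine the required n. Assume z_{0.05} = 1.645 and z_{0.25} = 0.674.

n = 6

For a one-sample test: n = ((z_{α/2} + z_β) / d)².
z_{α/2} + z_β = 1.645 + 0.674 = 2.319.
n = (2.319 / 1.02)² = 2.274² = 5.17.
Round up.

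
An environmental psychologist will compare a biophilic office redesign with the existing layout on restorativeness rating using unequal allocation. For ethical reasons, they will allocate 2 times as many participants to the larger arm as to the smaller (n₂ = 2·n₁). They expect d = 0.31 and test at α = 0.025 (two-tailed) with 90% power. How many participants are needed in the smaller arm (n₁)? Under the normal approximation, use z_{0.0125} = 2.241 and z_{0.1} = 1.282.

With allocation ratio k = n₂/n₁ = 2, Var(x̄₁−x̄₂) = σ²(1/n₁ + 1/(k·n₁)) = σ²·(k+1)/(k·n₁).
So n₁ = (1 + 1/k)·((z_{α/2} + z_β)/d)² = 1.500 × (3.523/0.31)².
n₁ = 1.500 × 129.15 = 193.7.
Round up: n₁ = 194, giving n₂ = 2 × 194 = 388.

n₁ = 194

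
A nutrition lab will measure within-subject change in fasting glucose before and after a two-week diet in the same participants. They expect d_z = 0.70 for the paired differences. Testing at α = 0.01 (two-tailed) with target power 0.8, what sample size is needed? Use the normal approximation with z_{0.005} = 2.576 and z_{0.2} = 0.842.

n = 24 pairs

For a paired (one-sample on differences) test: n = ((z_{α/2} + z_β) / d)².
z_{α/2} + z_β = 2.576 + 0.842 = 3.418.
n = (3.418 / 0.70)² = 4.883² = 23.84.
Round up.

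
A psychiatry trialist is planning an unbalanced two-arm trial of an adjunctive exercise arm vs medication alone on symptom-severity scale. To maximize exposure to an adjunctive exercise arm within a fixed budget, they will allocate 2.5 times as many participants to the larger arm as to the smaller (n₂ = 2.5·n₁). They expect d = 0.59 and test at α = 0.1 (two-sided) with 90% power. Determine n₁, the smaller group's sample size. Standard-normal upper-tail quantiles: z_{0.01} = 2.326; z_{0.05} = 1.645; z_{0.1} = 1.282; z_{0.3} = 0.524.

n₁ = 35

With allocation ratio k = n₂/n₁ = 2.5, Var(x̄₁−x̄₂) = σ²(1/n₁ + 1/(k·n₁)) = σ²·(k+1)/(k·n₁).
So n₁ = (1 + 1/k)·((z_{α/2} + z_β)/d)² = 1.400 × (2.927/0.59)².
n₁ = 1.400 × 24.61 = 34.5.
Round up: n₁ = 35, giving n₂ = ⌈2.5 × 35⌉ = ⌈87.5⌉ = 88.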